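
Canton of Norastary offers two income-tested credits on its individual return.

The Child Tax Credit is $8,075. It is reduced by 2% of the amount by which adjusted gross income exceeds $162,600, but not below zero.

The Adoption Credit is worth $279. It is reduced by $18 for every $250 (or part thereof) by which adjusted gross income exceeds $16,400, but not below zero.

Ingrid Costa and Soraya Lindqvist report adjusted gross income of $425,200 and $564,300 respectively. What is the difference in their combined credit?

$2,782

Ingrid ($425,200): Child Tax Credit: 2% of the $262,600 excess over $162,600 is $5,252; credit = $8,075 − $5,252 = $2,823. Adoption Credit: income exceeds $16,400 by $408,800 → 1636 increments × $18 = $29,448 ≥ base, so the credit is $0. total $2,823 + $0 = $2,823
Soraya ($564,300): Child Tax Credit: 2% of the $401,700 excess over $162,600 is $8,034; credit = $8,075 − $8,034 = $41. Adoption Credit: income exceeds $16,400 by $547,900 → 2192 increments × $18 = $39,456 ≥ base, so the credit is $0. total $41 + $0 = $41
Difference: |$2,823 − $41| = $2,782.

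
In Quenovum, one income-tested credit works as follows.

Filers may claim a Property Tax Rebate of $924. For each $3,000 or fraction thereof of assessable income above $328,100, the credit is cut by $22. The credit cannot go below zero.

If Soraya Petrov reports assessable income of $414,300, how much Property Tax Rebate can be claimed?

$286

Property Tax Rebate: income exceeds $328,100 by $86,200, which is 29 full-or-partial $3,000 increments; reduction = 29 × $22 = $638, leaving $286.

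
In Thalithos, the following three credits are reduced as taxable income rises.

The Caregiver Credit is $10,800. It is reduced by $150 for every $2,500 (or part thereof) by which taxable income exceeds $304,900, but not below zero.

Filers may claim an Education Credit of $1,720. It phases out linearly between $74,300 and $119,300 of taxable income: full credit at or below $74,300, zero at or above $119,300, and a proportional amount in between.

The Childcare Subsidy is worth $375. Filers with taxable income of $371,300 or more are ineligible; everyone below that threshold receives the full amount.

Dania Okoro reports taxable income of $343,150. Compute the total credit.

Caregiver Credit: income exceeds $304,900 by $38,250, which is 16 full-or-partial $2,500 increments; reduction = 16 × $150 = $2,400, leaving $8,400.
Education Credit: $343,150 is at or above $119,300, so the credit is $0.
Childcare Subsidy: $343,150 is below the $371,300 cutoff, so the full $375 applies.
Total: $8,400 + $0 + $375 = $8,775.

$8,775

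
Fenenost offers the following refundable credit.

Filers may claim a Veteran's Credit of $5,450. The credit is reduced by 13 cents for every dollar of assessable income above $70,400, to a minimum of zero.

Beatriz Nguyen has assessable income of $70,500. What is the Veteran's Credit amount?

$5,437

Veteran's Credit: 13% of the $100 excess over $70,400 is $13; credit = $5,450 − $13 = $5,437.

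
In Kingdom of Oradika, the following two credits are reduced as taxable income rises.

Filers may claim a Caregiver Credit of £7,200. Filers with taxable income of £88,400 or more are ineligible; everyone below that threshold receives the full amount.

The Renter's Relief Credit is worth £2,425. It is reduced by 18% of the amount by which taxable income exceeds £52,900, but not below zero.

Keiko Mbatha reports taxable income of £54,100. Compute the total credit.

Caregiver Credit: £54,100 is below the £88,400 cutoff, so the full £7,200 applies.
Renter's Relief Credit: 18% of the £1,200 excess over £52,900 is £216; credit = £2,425 − £216 = £2,209.
Total: £7,200 + £2,209 = £9,409.

£9,409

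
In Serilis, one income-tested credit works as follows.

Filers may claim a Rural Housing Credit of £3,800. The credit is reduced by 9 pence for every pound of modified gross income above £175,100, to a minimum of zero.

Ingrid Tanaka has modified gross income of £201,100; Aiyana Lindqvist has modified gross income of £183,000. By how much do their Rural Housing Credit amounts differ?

£1,629

Ingrid (£201,100): Rural Housing Credit: 9% of the £26,000 excess over £175,100 is £2,340; credit = £3,800 − £2,340 = £1,460.
Aiyana (£183,000): Rural Housing Credit: 9% of the £7,900 excess over £175,100 is £711; credit = £3,800 − £711 = £3,089.
Difference: |£1,460 − £3,089| = £1,629.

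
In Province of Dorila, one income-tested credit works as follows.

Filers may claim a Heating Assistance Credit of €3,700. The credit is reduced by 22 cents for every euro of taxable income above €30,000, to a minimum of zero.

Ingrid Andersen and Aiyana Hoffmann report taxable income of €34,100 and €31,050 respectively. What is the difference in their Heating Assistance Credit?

€671

Ingrid (€34,100): Heating Assistance Credit: 22% of the €4,100 excess over €30,000 is €902; credit = €3,700 − €902 = €2,798.
Aiyana (€31,050): Heating Assistance Credit: 22% of the €1,050 excess over €30,000 is €231; credit = €3,700 − €231 = €3,469.
Difference: |€2,798 − €3,469| = €671.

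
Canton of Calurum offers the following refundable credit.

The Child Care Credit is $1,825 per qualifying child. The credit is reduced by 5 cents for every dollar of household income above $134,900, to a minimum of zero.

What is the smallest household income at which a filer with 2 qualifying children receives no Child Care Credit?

Full credit = 2 × $1,825 = $3,650.
The credit falls by 5% of each dollar above $134,900, so it reaches zero when the excess is $3,650 / 5% = $73,000: income = $134,900 + $73,000 = $207,900.

$207,900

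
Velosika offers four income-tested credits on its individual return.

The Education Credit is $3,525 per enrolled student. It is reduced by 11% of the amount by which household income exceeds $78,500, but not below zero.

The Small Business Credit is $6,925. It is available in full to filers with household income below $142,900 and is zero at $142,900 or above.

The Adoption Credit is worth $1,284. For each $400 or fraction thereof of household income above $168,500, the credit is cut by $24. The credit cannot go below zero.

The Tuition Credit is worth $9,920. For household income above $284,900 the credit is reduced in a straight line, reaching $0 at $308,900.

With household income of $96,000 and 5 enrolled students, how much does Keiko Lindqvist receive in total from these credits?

Education Credit: base = 5 × $3,525 = $17,625. 11% of the $17,500 excess over $78,500 is $1,925; credit = $17,625 − $1,925 = $15,700.
Small Business Credit: $96,000 is below the $142,900 cutoff, so the full $6,925 applies.
Adoption Credit: $96,000 is at or below the $168,500 threshold, so the full $1,284 applies.
Tuition Credit: $96,000 is at or below the $284,900 threshold, so the full $9,920 applies.
Total: $15,700 + $6,925 + $1,284 + $9,920 = $33,829.

$33,829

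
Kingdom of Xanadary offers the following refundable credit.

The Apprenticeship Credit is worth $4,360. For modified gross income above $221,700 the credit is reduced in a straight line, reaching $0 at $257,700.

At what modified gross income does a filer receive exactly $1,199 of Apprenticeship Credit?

$247,800

$1,199 is 1,199/4,360 of the full $4,360, so 3,161/4,360 of the $36,000 range has been used: income = $221,700 + $36,000 × 3,161/4,360 = $247,800.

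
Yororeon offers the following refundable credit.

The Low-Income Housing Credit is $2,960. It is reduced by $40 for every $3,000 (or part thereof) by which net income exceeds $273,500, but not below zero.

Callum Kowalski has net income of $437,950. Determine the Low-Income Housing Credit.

$760

Low-Income Housing Credit: income exceeds $273,500 by $164,450, which is 55 full-or-partial $3,000 increments; reduction = 55 × $40 = $2,200, leaving $760.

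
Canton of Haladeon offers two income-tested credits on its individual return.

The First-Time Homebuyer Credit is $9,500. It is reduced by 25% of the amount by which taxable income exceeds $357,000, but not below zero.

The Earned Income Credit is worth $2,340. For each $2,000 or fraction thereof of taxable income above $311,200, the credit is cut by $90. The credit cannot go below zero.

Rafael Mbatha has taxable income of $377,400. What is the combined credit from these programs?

$4,400

First-Time Homebuyer Credit: 25% of the $20,400 excess over $357,000 is $5,100; credit = $9,500 − $5,100 = $4,400.
Earned Income Credit: income exceeds $311,200 by $66,200 → 34 increments × $90 = $3,060 ≥ base, so the credit is $0.
Total: $4,400 + $0 = $4,400.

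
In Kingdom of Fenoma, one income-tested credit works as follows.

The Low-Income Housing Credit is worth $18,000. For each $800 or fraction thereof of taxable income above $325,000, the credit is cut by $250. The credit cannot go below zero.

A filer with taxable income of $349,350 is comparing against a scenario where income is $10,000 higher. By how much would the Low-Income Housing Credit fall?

$3,000

At $349,350 — income exceeds $325,000 by $24,350, which is 31 full-or-partial $800 increments; reduction = 31 × $250 = $7,750, leaving $10,250.
At $359,350 — income exceeds $325,000 by $34,350, which is 43 full-or-partial $800 increments; reduction = 43 × $250 = $10,750, leaving $7,250.
Lost: $10,250 − $7,250 = $3,000.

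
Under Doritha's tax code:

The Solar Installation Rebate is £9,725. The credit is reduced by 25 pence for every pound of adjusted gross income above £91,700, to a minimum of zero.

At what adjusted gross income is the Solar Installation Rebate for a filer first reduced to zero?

£130,600

The credit falls by 25% of each pound above £91,700, so it reaches zero when the excess is £9,725 / 25% = £38,900: income = £91,700 + £38,900 = £130,600.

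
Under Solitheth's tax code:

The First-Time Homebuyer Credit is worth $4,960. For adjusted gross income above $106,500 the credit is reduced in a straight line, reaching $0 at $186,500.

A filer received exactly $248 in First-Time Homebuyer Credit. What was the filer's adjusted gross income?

$248 is 248/4,960 of the full $4,960, so 4,712/4,960 of the $80,000 range has been used: income = $106,500 + $80,000 × 4,712/4,960 = $182,500.

$182,500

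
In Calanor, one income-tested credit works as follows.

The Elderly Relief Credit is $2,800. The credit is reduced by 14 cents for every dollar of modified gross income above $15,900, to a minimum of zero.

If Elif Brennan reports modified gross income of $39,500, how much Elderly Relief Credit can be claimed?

$0

Elderly Relief Credit: 14% of the $23,600 excess over $15,900 is $3,304 ≥ base, so the credit is $0.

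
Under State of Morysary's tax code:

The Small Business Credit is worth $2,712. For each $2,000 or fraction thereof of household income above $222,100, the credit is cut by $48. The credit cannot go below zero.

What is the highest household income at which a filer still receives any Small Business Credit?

After 56 increments the reduction is 56 × $48 = $2,688, leaving $24; one more increment wipes it out. Increment 56 ends at excess 56 × $2,000 = $112,000, so the highest qualifying income is $222,100 + $112,000 = $334,100.

$334,100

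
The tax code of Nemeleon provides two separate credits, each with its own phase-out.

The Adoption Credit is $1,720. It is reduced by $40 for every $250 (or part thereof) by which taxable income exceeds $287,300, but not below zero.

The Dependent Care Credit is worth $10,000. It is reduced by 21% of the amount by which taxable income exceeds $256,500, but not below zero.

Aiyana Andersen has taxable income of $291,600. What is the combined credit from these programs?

$3,629

Adoption Credit: income exceeds $287,300 by $4,300, which is 18 full-or-partial $250 increments; reduction = 18 × $40 = $720, leaving $1,000.
Dependent Care Credit: 21% of the $35,100 excess over $256,500 is $7,371; credit = $10,000 − $7,371 = $2,629.
Total: $1,000 + $2,629 = $3,629.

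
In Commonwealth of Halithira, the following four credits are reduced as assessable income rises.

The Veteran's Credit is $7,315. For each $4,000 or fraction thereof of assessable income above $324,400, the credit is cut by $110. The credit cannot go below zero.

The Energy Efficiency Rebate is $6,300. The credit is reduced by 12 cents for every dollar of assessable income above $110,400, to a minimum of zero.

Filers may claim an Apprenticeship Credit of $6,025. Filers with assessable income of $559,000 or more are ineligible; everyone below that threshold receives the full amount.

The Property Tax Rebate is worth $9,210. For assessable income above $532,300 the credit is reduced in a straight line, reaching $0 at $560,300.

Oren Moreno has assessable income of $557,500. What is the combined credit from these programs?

$7,771

Veteran's Credit: income exceeds $324,400 by $233,100, which is 59 full-or-partial $4,000 increments; reduction = 59 × $110 = $6,490, leaving $825.
Energy Efficiency Rebate: 12% of the $447,100 excess over $110,400 is $53,652 ≥ base, so the credit is $0.
Apprenticeship Credit: $557,500 is below the $559,000 cutoff, so the full $6,025 applies.
Property Tax Rebate: $557,500 is $25,200 into a $28,000 phase-out range, leaving 2,800/28,000 of the credit: $9,210 × 2,800/28,000 = $921.
Total: $825 + $0 + $6,025 + $921 = $7,771.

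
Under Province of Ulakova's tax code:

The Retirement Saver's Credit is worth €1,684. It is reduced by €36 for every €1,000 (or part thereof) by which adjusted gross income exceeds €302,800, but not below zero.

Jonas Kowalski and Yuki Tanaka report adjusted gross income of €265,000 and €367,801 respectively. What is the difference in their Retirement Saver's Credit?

€1,684

Jonas (€265,000): Retirement Saver's Credit: €265,000 is at or below the €302,800 threshold, so the full €1,684 applies.
Yuki (€367,801): Retirement Saver's Credit: income exceeds €302,800 by €65,001 → 66 increments × €36 = €2,376 ≥ base, so the credit is €0.
Difference: |€1,684 − €0| = €1,684.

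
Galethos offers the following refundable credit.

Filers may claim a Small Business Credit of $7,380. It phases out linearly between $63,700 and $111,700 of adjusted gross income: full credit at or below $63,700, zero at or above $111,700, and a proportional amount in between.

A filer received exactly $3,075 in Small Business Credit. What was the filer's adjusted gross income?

$3,075 is 3,075/7,380 of the full $7,380, so 4,305/7,380 of the $48,000 range has been used: income = $63,700 + $48,000 × 4,305/7,380 = $91,700.

$91,700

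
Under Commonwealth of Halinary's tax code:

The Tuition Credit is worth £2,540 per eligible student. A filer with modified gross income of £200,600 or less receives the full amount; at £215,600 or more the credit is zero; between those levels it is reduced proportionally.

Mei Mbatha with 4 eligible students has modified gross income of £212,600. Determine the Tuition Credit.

Tuition Credit: base = 4 × £2,540 = £10,160. £212,600 is £12,000 into a £15,000 phase-out range, leaving 3,000/15,000 of the credit: £10,160 × 3,000/15,000 = £2,032.

£2,032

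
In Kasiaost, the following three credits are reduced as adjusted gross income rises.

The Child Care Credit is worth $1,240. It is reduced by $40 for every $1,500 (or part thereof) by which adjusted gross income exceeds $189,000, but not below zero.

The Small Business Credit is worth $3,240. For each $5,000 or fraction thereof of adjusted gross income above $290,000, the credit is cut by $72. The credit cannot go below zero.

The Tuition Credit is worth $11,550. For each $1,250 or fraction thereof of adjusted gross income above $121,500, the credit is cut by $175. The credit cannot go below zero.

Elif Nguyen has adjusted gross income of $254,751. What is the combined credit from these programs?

$3,240

Child Care Credit: income exceeds $189,000 by $65,751 → 44 increments × $40 = $1,760 ≥ base, so the credit is $0.
Small Business Credit: $254,751 is at or below the $290,000 threshold, so the full $3,240 applies.
Tuition Credit: income exceeds $121,500 by $133,251 → 107 increments × $175 = $18,725 ≥ base, so the credit is $0.
Total: $0 + $3,240 + $0 = $3,240.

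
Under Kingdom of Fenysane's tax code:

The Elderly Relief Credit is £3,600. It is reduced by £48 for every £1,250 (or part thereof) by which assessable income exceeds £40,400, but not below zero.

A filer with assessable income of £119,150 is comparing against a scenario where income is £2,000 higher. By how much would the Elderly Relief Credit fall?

At £119,150 — income exceeds £40,400 by £78,750, which is 63 full-or-partial £1,250 increments; reduction = 63 × £48 = £3,024, leaving £576.
At £121,150 — income exceeds £40,400 by £80,750, which is 65 full-or-partial £1,250 increments; reduction = 65 × £48 = £3,120, leaving £480.
Lost: £576 − £480 = £96.

£96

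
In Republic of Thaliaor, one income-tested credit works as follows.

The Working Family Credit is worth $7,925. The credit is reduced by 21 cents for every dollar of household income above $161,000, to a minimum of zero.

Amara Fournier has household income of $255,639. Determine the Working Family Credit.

$0

Working Family Credit: 21% of the $94,639 excess over $161,000 is $19,874.19 ≥ base, so the credit is $0.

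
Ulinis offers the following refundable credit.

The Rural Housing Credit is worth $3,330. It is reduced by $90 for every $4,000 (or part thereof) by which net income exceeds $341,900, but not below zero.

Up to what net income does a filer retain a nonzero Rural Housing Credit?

After 36 increments the reduction is 36 × $90 = $3,240, leaving $90; one more increment wipes it out. Increment 36 ends at excess 36 × $4,000 = $144,000, so the highest qualifying income is $341,900 + $144,000 = $485,900.

$485,900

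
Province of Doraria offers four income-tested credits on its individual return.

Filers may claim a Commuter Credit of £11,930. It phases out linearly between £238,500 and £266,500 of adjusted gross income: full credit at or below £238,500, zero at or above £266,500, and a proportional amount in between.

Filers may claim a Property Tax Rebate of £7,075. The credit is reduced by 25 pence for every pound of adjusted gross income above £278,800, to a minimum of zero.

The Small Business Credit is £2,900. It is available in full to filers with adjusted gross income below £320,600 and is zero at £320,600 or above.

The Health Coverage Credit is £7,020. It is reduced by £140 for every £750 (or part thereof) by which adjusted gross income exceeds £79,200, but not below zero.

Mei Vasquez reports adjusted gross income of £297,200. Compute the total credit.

Commuter Credit: £297,200 is at or above £266,500, so the credit is £0.
Property Tax Rebate: 25% of the £18,400 excess over £278,800 is £4,600; credit = £7,075 − £4,600 = £2,475.
Small Business Credit: £297,200 is below the £320,600 cutoff, so the full £2,900 applies.
Health Coverage Credit: income exceeds £79,200 by £218,000 → 291 increments × £140 = £40,740 ≥ base, so the credit is £0.
Total: £0 + £2,475 + £2,900 + £0 = £5,375.

£5,375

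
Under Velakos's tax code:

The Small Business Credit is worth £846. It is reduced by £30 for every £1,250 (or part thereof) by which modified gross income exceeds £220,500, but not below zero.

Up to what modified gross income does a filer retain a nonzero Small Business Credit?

After 28 increments the reduction is 28 × £30 = £840, leaving £6; one more increment wipes it out. Increment 28 ends at excess 28 × £1,250 = £35,000, so the highest qualifying income is £220,500 + £35,000 = £255,500.

£255,500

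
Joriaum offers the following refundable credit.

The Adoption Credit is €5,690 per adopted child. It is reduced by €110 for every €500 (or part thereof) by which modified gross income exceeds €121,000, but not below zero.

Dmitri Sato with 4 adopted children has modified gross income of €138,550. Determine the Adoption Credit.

Adoption Credit: base = 4 × €5,690 = €22,760. income exceeds €121,000 by €17,550, which is 36 full-or-partial €500 increments; reduction = 36 × €110 = €3,960, leaving €18,800.

€18,800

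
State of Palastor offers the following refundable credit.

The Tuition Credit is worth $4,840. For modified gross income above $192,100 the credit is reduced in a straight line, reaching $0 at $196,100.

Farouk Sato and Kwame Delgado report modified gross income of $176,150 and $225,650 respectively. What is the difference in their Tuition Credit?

Farouk ($176,150): Tuition Credit: $176,150 is at or below the $192,100 threshold, so the full $4,840 applies.
Kwame ($225,650): Tuition Credit: $225,650 is at or above $196,100, so the credit is $0.
Difference: |$4,840 − $0| = $4,840.

$4,840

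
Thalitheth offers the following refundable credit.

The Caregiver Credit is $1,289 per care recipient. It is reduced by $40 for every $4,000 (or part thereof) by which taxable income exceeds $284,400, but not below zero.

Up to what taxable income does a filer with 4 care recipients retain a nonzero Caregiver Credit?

$796,400

Full credit = 4 × $1,289 = $5,156.
After 128 increments the reduction is 128 × $40 = $5,120, leaving $36; one more increment wipes it out. Increment 128 ends at excess 128 × $4,000 = $512,000, so the highest qualifying income is $284,400 + $512,000 = $796,400.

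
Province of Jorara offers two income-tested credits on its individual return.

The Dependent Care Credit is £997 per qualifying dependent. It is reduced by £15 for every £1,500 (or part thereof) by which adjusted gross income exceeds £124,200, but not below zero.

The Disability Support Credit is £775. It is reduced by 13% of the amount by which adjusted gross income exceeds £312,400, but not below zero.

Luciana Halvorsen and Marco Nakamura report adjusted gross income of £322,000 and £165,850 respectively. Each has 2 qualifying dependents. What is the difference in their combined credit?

£2,335

Luciana (£322,000): Dependent Care Credit: base = 2 × £997 = £1,994. income exceeds £124,200 by £197,800, which is 132 full-or-partial £1,500 increments; reduction = 132 × £15 = £1,980, leaving £14. Disability Support Credit: 13% of the £9,600 excess over £312,400 is £1,248 ≥ base, so the credit is £0. total £14 + £0 = £14
Marco (£165,850): Dependent Care Credit: base = 2 × £997 = £1,994. income exceeds £124,200 by £41,650, which is 28 full-or-partial £1,500 increments; reduction = 28 × £15 = £420, leaving £1,574. Disability Support Credit: £165,850 is at or below the £312,400 threshold, so the full £775 applies. total £1,574 + £775 = £2,349
Difference: |£14 − £2,349| = £2,335.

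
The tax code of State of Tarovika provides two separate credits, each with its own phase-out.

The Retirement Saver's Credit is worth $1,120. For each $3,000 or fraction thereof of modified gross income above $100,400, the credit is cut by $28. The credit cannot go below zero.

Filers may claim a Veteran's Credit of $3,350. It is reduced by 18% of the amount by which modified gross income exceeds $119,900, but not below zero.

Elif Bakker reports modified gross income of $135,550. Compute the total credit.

$1,317

Retirement Saver's Credit: income exceeds $100,400 by $35,150, which is 12 full-or-partial $3,000 increments; reduction = 12 × $28 = $336, leaving $784.
Veteran's Credit: 18% of the $15,650 excess over $119,900 is $2,817; credit = $3,350 − $2,817 = $533.
Total: $784 + $533 = $1,317.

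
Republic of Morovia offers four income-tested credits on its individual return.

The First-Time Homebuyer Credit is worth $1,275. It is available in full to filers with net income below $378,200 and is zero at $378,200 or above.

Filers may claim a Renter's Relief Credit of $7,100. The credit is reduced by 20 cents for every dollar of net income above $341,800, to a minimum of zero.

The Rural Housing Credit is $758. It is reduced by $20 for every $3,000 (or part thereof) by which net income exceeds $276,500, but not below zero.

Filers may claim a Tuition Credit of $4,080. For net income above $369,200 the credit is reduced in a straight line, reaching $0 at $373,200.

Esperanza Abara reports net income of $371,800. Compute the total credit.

$3,921

First-Time Homebuyer Credit: $371,800 is below the $378,200 cutoff, so the full $1,275 applies.
Renter's Relief Credit: 20% of the $30,000 excess over $341,800 is $6,000; credit = $7,100 − $6,000 = $1,100.
Rural Housing Credit: income exceeds $276,500 by $95,300, which is 32 full-or-partial $3,000 increments; reduction = 32 × $20 = $640, leaving $118.
Tuition Credit: $371,800 is $2,600 into a $4,000 phase-out range, leaving 1,400/4,000 of the credit: $4,080 × 1,400/4,000 = $1,428.
Total: $1,275 + $1,100 + $118 + $1,428 = $3,921.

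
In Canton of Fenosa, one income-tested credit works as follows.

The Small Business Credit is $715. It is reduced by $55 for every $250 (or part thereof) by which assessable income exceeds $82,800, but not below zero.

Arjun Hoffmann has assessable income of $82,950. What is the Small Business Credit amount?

$660

Small Business Credit: income exceeds $82,800 by $150, which is 1 full-or-partial $250 increment; reduction = 1 × $55 = $55, leaving $660.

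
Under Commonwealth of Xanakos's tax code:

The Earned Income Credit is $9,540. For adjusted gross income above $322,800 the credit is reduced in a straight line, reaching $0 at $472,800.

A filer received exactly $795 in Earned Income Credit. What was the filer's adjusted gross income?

$795 is 795/9,540 of the full $9,540, so 8,745/9,540 of the $150,000 range has been used: income = $322,800 + $150,000 × 8,745/9,540 = $460,300.

$460,300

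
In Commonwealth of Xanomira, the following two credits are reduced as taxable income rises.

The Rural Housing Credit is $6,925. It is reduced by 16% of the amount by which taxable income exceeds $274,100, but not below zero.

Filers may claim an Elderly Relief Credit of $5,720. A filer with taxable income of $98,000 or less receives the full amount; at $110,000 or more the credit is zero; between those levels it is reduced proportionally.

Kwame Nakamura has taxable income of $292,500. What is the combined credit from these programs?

$3,981

Rural Housing Credit: 16% of the $18,400 excess over $274,100 is $2,944; credit = $6,925 − $2,944 = $3,981.
Elderly Relief Credit: $292,500 is at or above $110,000, so the credit is $0.
Total: $3,981 + $0 = $3,981.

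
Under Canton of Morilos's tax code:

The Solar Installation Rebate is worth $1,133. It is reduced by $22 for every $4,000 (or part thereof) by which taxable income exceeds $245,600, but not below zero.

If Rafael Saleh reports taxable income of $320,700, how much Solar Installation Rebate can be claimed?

Solar Installation Rebate: income exceeds $245,600 by $75,100, which is 19 full-or-partial $4,000 increments; reduction = 19 × $22 = $418, leaving $715.

$715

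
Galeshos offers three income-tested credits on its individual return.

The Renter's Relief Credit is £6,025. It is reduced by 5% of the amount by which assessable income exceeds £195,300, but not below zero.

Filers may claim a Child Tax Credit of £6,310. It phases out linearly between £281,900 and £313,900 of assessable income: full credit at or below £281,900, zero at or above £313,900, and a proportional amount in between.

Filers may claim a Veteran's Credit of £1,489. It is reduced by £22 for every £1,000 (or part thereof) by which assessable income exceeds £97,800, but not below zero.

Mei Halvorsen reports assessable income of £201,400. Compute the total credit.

Renter's Relief Credit: 5% of the £6,100 excess over £195,300 is £305; credit = £6,025 − £305 = £5,720.
Child Tax Credit: £201,400 is at or below the £281,900 threshold, so the full £6,310 applies.
Veteran's Credit: income exceeds £97,800 by £103,600 → 104 increments × £22 = £2,288 ≥ base, so the credit is £0.
Total: £5,720 + £6,310 + £0 = £12,030.

£12,030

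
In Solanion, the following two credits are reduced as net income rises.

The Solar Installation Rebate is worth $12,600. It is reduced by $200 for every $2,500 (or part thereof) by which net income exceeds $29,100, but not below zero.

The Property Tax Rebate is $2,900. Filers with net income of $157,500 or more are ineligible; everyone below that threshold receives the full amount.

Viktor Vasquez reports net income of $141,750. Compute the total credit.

Solar Installation Rebate: income exceeds $29,100 by $112,650, which is 46 full-or-partial $2,500 increments; reduction = 46 × $200 = $9,200, leaving $3,400.
Property Tax Rebate: $141,750 is below the $157,500 cutoff, so the full $2,900 applies.
Total: $3,400 + $2,900 = $6,300.

$6,300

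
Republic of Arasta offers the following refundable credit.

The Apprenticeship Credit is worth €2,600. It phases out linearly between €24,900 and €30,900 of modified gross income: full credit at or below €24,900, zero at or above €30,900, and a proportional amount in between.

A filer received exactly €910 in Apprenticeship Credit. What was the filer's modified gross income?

€910 is 910/2,600 of the full €2,600, so 1,690/2,600 of the €6,000 range has been used: income = €24,900 + €6,000 × 1,690/2,600 = €28,800.

€28,800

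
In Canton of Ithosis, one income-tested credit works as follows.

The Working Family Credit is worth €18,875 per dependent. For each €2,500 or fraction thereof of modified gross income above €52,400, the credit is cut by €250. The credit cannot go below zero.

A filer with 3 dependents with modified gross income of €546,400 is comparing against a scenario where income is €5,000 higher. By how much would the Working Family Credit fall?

At €546,400 — base = 3 × €18,875 = €56,625. income exceeds €52,400 by €494,000, which is 198 full-or-partial €2,500 increments; reduction = 198 × €250 = €49,500, leaving €7,125.
At €551,400 — base = 3 × €18,875 = €56,625. income exceeds €52,400 by €499,000, which is 200 full-or-partial €2,500 increments; reduction = 200 × €250 = €50,000, leaving €6,625.
Lost: €7,125 − €6,625 = €500.

€500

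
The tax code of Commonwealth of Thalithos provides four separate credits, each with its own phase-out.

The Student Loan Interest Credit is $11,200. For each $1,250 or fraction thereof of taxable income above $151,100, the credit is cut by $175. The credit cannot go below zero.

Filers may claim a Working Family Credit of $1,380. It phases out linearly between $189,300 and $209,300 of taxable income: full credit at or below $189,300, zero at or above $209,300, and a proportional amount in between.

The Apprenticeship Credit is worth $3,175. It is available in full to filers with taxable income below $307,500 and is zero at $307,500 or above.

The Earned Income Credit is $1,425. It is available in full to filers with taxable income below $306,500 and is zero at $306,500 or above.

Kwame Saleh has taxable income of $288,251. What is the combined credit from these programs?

$4,600

Student Loan Interest Credit: income exceeds $151,100 by $137,151 → 110 increments × $175 = $19,250 ≥ base, so the credit is $0.
Working Family Credit: $288,251 is at or above $209,300, so the credit is $0.
Apprenticeship Credit: $288,251 is below the $307,500 cutoff, so the full $3,175 applies.
Earned Income Credit: $288,251 is below the $306,500 cutoff, so the full $1,425 applies.
Total: $0 + $0 + $3,175 + $1,425 = $4,600.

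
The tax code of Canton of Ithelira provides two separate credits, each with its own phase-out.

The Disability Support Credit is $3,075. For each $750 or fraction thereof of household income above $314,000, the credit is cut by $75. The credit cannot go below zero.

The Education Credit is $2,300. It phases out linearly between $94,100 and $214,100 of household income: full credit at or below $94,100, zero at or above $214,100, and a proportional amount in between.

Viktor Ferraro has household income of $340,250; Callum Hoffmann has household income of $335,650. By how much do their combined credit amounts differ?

Viktor ($340,250): Disability Support Credit: income exceeds $314,000 by $26,250, which is 35 full-or-partial $750 increments; reduction = 35 × $75 = $2,625, leaving $450. Education Credit: $340,250 is at or above $214,100, so the credit is $0. total $450 + $0 = $450
Callum ($335,650): Disability Support Credit: income exceeds $314,000 by $21,650, which is 29 full-or-partial $750 increments; reduction = 29 × $75 = $2,175, leaving $900. Education Credit: $335,650 is at or above $214,100, so the credit is $0. total $900 + $0 = $900
Difference: |$450 − $900| = $450.

$450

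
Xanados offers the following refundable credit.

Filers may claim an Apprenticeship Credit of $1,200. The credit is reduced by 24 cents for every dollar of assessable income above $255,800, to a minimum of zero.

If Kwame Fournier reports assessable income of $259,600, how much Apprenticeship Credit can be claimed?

Apprenticeship Credit: 24% of the $3,800 excess over $255,800 is $912; credit = $1,200 − $912 = $288.

$288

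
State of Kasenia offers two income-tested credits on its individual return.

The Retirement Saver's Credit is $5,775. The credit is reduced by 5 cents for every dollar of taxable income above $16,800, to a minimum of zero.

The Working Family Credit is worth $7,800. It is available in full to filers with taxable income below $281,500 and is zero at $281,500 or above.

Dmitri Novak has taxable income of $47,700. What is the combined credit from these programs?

Retirement Saver's Credit: 5% of the $30,900 excess over $16,800 is $1,545; credit = $5,775 − $1,545 = $4,230.
Working Family Credit: $47,700 is below the $281,500 cutoff, so the full $7,800 applies.
Total: $4,230 + $7,800 = $12,030.

$12,030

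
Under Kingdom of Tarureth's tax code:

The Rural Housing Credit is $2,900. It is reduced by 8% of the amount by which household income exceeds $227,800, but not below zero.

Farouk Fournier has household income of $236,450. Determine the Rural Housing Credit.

Rural Housing Credit: 8% of the $8,650 excess over $227,800 is $692; credit = $2,900 − $692 = $2,208.

$2,208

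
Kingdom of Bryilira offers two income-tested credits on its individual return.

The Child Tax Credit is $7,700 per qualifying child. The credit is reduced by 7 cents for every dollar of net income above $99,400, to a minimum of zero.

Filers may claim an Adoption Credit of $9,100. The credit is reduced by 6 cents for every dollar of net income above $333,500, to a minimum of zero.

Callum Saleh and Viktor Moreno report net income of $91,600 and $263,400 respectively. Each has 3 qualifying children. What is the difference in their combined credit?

Callum ($91,600): Child Tax Credit: base = 3 × $7,700 = $23,100. $91,600 is at or below the $99,400 threshold, so the full $23,100 applies. Adoption Credit: $91,600 is at or below the $333,500 threshold, so the full $9,100 applies. total $23,100 + $9,100 = $32,200
Viktor ($263,400): Child Tax Credit: base = 3 × $7,700 = $23,100. 7% of the $164,000 excess over $99,400 is $11,480; credit = $23,100 − $11,480 = $11,620. Adoption Credit: $263,400 is at or below the $333,500 threshold, so the full $9,100 applies. total $11,620 + $9,100 = $20,720
Difference: |$32,200 − $20,720| = $11,480.

$11,480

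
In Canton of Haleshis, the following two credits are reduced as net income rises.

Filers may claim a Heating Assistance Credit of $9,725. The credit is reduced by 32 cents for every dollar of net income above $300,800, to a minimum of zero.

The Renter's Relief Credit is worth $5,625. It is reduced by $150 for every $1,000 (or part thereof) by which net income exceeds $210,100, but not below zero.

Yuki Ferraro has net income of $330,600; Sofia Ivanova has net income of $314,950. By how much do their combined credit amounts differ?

Yuki ($330,600): Heating Assistance Credit: 32% of the $29,800 excess over $300,800 is $9,536; credit = $9,725 − $9,536 = $189. Renter's Relief Credit: income exceeds $210,100 by $120,500 → 121 increments × $150 = $18,150 ≥ base, so the credit is $0. total $189 + $0 = $189
Sofia ($314,950): Heating Assistance Credit: 32% of the $14,150 excess over $300,800 is $4,528; credit = $9,725 − $4,528 = $5,197. Renter's Relief Credit: income exceeds $210,100 by $104,850 → 105 increments × $150 = $15,750 ≥ base, so the credit is $0. total $5,197 + $0 = $5,197
Difference: |$189 − $5,197| = $5,008.

$5,008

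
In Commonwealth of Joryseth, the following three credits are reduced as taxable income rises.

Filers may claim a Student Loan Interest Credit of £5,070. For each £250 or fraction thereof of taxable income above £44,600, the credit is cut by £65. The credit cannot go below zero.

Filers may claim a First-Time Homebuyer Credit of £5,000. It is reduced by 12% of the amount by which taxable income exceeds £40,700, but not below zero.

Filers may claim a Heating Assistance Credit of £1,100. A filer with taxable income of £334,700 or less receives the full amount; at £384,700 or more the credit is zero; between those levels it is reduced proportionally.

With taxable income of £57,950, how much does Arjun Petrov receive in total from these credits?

£5,590

Student Loan Interest Credit: income exceeds £44,600 by £13,350, which is 54 full-or-partial £250 increments; reduction = 54 × £65 = £3,510, leaving £1,560.
First-Time Homebuyer Credit: 12% of the £17,250 excess over £40,700 is £2,070; credit = £5,000 − £2,070 = £2,930.
Heating Assistance Credit: £57,950 is at or below the £334,700 threshold, so the full £1,100 applies.
Total: £1,560 + £2,930 + £1,100 = £5,590.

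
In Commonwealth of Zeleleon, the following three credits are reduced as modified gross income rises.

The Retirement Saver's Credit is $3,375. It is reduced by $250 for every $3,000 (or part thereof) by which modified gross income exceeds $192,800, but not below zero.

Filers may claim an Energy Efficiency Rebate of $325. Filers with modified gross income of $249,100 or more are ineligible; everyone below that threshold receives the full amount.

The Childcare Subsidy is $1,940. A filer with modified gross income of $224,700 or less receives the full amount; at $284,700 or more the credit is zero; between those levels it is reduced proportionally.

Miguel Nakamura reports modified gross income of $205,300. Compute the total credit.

Retirement Saver's Credit: income exceeds $192,800 by $12,500, which is 5 full-or-partial $3,000 increments; reduction = 5 × $250 = $1,250, leaving $2,125.
Energy Efficiency Rebate: $205,300 is below the $249,100 cutoff, so the full $325 applies.
Childcare Subsidy: $205,300 is at or below the $224,700 threshold, so the full $1,940 applies.
Total: $2,125 + $325 + $1,940 = $4,390.

$4,390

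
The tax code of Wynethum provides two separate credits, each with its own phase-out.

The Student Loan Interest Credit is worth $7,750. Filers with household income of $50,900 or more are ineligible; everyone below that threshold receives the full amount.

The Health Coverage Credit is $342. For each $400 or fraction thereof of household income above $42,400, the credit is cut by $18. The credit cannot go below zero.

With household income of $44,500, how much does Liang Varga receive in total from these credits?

$7,984

Student Loan Interest Credit: $44,500 is below the $50,900 cutoff, so the full $7,750 applies.
Health Coverage Credit: income exceeds $42,400 by $2,100, which is 6 full-or-partial $400 increments; reduction = 6 × $18 = $108, leaving $234.
Total: $7,750 + $234 = $7,984.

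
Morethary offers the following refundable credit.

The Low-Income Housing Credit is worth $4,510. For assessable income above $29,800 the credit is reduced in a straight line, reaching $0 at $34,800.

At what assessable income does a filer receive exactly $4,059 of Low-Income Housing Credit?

$4,059 is 4,059/4,510 of the full $4,510, so 451/4,510 of the $5,000 range has been used: income = $29,800 + $5,000 × 451/4,510 = $30,300.

$30,300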